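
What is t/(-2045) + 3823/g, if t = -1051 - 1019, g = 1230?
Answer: 2072827/503070 ≈ 4.1204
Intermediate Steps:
t = -2070
t/(-2045) + 3823/g = -2070/(-2045) + 3823/1230 = -2070*(-1/2045) + 3823*(1/1230) = 414/409 + 3823/1230 = 2072827/503070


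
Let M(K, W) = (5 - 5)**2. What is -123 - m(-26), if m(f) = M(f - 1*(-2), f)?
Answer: -123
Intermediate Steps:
M(K, W) = 0 (M(K, W) = 0**2 = 0)
m(f) = 0
-123 - m(-26) = -123 - 1*0 = -123 + 0 = -123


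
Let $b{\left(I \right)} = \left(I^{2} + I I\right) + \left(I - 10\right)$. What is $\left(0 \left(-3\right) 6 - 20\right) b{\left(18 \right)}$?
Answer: $-13120$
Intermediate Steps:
$b{\left(I \right)} = -10 + I + 2 I^{2}$ ($b{\left(I \right)} = \left(I^{2} + I^{2}\right) + \left(I - 10\right) = 2 I^{2} + \left(-10 + I\right) = -10 + I + 2 I^{2}$)
$\left(0 \left(-3\right) 6 - 20\right) b{\left(18 \right)} = \left(0 \left(-3\right) 6 - 20\right) \left(-10 + 18 + 2 \cdot 18^{2}\right) = \left(0 \cdot 6 - 20\right) \left(-10 + 18 + 2 \cdot 324\right) = \left(0 - 20\right) \left(-10 + 18 + 648\right) = \left(-20\right) 656 = -13120$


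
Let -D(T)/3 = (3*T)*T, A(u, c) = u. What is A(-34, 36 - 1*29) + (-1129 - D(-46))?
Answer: 17881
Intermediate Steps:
D(T) = -9*T² (D(T) = -3*3*T*T = -9*T²)
A(-34, 36 - 1*29) + (-1129 - D(-46)) = -34 + (-1129 - (-9)*(-46)²) = -34 + (-1129 - (-9)*2116) = -34 + (-1129 - 1*(-19044)) = -34 + (-1129 + 19044) = -34 + 17915 = 17881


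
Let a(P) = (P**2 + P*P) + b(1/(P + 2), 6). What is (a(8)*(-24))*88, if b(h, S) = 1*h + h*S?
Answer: -1359072/5 ≈ -2.7181e+5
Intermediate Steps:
b(h, S) = h + S*h
a(P) = 2*P**2 + 7/(2 + P) (a(P) = (P**2 + P*P) + (1 + 6)/(P + 2) = (P**2 + P**2) + 7/(2 + P) = 2*P**2 + 7/(2 + P))
(a(8)*(-24))*88 = (((7 + 2*8**2*(2 + 8))/(2 + 8))*(-24))*88 = (((7 + 2*64*10)/10)*(-24))*88 = (((7 + 1280)/10)*(-24))*88 = (((1/10)*1287)*(-24))*88 = ((1287/10)*(-24))*88 = -15444/5*88 = -1359072/5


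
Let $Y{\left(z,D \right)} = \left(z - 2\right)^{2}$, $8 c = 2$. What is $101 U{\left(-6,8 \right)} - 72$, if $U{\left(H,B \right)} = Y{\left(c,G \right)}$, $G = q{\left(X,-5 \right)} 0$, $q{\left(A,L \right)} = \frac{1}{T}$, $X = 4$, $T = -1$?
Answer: $\frac{3797}{16} \approx 237.31$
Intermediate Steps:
$c = \frac{1}{4}$ ($c = \frac{1}{8} \cdot 2 = \frac{1}{4} \approx 0.25$)
$q{\left(A,L \right)} = -1$ ($q{\left(A,L \right)} = \frac{1}{-1} = -1$)
$G = 0$ ($G = \left(-1\right) 0 = 0$)
$Y{\left(z,D \right)} = \left(-2 + z\right)^{2}$
$U{\left(H,B \right)} = \frac{49}{16}$ ($U{\left(H,B \right)} = \left(-2 + \frac{1}{4}\right)^{2} = \left(- \frac{7}{4}\right)^{2} = \frac{49}{16}$)
$101 U{\left(-6,8 \right)} - 72 = 101 \cdot \frac{49}{16} - 72 = \frac{4949}{16} - 72 = \frac{3797}{16}$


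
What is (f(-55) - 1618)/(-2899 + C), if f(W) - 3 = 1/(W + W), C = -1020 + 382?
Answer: 19739/43230 ≈ 0.45660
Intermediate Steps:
C = -638
f(W) = 3 + 1/(2*W) (f(W) = 3 + 1/(W + W) = 3 + 1/(2*W))
(f(-55) - 1618)/(-2899 + C) = ((3 + (½)/(-55)) - 1618)/(-2899 - 638) = ((3 + (½)*(-1/55)) - 1618)/(-3537) = ((3 - 1/110) - 1618)*(-1/3537) = (329/110 - 1618)*(-1/3537) = -177651/110*(-1/3537) = 19739/43230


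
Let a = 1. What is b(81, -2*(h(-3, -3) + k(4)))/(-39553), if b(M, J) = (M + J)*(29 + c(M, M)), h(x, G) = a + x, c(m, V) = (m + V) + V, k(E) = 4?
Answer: -20944/39553 ≈ -0.52952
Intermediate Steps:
c(m, V) = m + 2*V (c(m, V) = (V + m) + V = m + 2*V)
h(x, G) = 1 + x
b(M, J) = (29 + 3*M)*(J + M) (b(M, J) = (M + J)*(29 + (M + 2*M)) = (J + M)*(29 + 3*M) = (29 + 3*M)*(J + M))
b(81, -2*(h(-3, -3) + k(4)))/(-39553) = (3*81² + 29*(-2*((1 - 3) + 4)) + 29*81 + 3*(-2*((1 - 3) + 4))*81)/(-39553) = (3*6561 + 29*(-2*(-2 + 4)) + 2349 + 3*(-2*(-2 + 4))*81)*(-1/39553) = (19683 + 29*(-2*2) + 2349 + 3*(-2*2)*81)*(-1/39553) = (19683 + 29*(-4) + 2349 + 3*(-4)*81)*(-1/39553) = (19683 - 116 + 2349 - 972)*(-1/39553) = 20944*(-1/39553) = -20944/39553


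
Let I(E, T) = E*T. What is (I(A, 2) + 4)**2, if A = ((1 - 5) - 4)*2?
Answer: 784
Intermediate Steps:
A = -16 (A = (-4 - 4)*2 = -8*2 = -16)
(I(A, 2) + 4)**2 = (-16*2 + 4)**2 = (-32 + 4)**2 = (-28)**2 = 784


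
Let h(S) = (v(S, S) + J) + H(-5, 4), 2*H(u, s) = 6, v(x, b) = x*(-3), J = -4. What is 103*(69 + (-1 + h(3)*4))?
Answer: 2884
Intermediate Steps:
v(x, b) = -3*x
H(u, s) = 3 (H(u, s) = (1/2)*6 = 3)
h(S) = -1 - 3*S (h(S) = (-3*S - 4) + 3 = (-4 - 3*S) + 3 = -1 - 3*S)
103*(69 + (-1 + h(3)*4)) = 103*(69 + (-1 + (-1 - 3*3)*4)) = 103*(69 + (-1 + (-1 - 9)*4)) = 103*(69 + (-1 - 10*4)) = 103*(69 + (-1 - 40)) = 103*(69 - 41) = 103*28 = 2884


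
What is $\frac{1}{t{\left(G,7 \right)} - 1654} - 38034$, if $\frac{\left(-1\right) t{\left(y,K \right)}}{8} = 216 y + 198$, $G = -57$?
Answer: $- \frac{3623042771}{95258} \approx -38034.0$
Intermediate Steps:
$t{\left(y,K \right)} = -1584 - 1728 y$ ($t{\left(y,K \right)} = - 8 \left(216 y + 198\right) = - 8 \left(198 + 216 y\right) = -1584 - 1728 y$)
$\frac{1}{t{\left(G,7 \right)} - 1654} - 38034 = \frac{1}{\left(-1584 - -98496\right) - 1654} - 38034 = \frac{1}{\left(-1584 + 98496\right) - 1654} - 38034 = \frac{1}{96912 - 1654} - 38034 = \frac{1}{95258} - 38034 = - \frac{3623042771}{95258}$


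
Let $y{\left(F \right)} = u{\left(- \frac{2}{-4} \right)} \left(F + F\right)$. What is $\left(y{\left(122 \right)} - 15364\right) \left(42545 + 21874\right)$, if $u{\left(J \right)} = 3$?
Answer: $-942578808$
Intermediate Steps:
$y{\left(F \right)} = 6 F$ ($y{\left(F \right)} = 3 \left(F + F\right) = 3 \cdot 2 F = 6 F$)
$\left(y{\left(122 \right)} - 15364\right) \left(42545 + 21874\right) = \left(6 \cdot 122 - 15364\right) \left(42545 + 21874\right) = \left(732 - 15364\right) 64419 = \left(-14632\right) 64419 = -942578808$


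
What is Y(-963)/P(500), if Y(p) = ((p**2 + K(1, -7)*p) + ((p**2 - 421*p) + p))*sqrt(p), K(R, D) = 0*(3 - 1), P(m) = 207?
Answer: 32742*I*sqrt(107) ≈ 3.3869e+5*I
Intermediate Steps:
K(R, D) = 0 (K(R, D) = 0*2 = 0)
Y(p) = sqrt(p)*(-420*p + 2*p**2) (Y(p) = ((p**2 + 0*p) + ((p**2 - 421*p) + p))*sqrt(p) = ((p**2 + 0) + (p**2 - 420*p))*sqrt(p) = (p**2 + (p**2 - 420*p))*sqrt(p) = (-420*p + 2*p**2)*sqrt(p) = sqrt(p)*(-420*p + 2*p**2))
Y(-963)/P(500) = (2*(-963)**(3/2)*(-210 - 963))/207 = (2*(-2889*I*sqrt(107))*(-1173))*(1/207) = (6777594*I*sqrt(107))*(1/207) = 32742*I*sqrt(107)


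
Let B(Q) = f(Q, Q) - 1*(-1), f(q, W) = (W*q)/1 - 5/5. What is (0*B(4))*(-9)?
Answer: 0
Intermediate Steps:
f(q, W) = -1 + W*q (f(q, W) = (W*q)*1 - 5*⅕ = W*q - 1 = -1 + W*q)
B(Q) = Q² (B(Q) = (-1 + Q*Q) - 1*(-1) = (-1 + Q²) + 1 = Q²)
(0*B(4))*(-9) = (0*4²)*(-9) = (0*16)*(-9) = 0*(-9) = 0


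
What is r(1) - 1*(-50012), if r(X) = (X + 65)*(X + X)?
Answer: 50144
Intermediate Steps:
r(X) = 2*X*(65 + X) (r(X) = (65 + X)*(2*X) = 2*X*(65 + X))
r(1) - 1*(-50012) = 2*1*(65 + 1) - 1*(-50012) = 2*1*66 + 50012 = 132 + 50012 = 50144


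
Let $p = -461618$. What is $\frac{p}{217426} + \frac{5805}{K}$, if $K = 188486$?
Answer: $- \frac{42873186209}{20490878518} \approx -2.0923$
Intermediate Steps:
$\frac{p}{217426} + \frac{5805}{K} = - \frac{461618}{217426} + \frac{5805}{188486} = \left(-461618\right) \frac{1}{217426} + 5805 \cdot \frac{1}{188486} = - \frac{230809}{108713} + \frac{5805}{188486} = - \frac{42873186209}{20490878518}$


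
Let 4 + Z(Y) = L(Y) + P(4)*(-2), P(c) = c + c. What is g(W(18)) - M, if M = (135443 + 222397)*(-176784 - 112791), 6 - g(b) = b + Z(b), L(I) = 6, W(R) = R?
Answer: 103621518002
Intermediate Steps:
P(c) = 2*c
Z(Y) = -14 (Z(Y) = -4 + (6 + (2*4)*(-2)) = -4 + (6 + 8*(-2)) = -4 + (6 - 16) = -4 - 10 = -14)
g(b) = 20 - b (g(b) = 6 - (b - 14) = 6 - (-14 + b) = 6 + (14 - b) = 20 - b)
M = -103621518000 (M = 357840*(-289575) = -103621518000)
g(W(18)) - M = (20 - 1*18) - 1*(-103621518000) = (20 - 18) + 103621518000 = 2 + 103621518000 = 103621518002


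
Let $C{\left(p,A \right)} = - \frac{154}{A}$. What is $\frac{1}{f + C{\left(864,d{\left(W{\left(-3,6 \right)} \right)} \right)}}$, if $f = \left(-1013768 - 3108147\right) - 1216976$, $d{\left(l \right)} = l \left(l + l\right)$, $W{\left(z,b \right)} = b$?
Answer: $- \frac{36}{192200153} \approx -1.873 \cdot 10^{-7}$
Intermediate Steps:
$d{\left(l \right)} = 2 l^{2}$ ($d{\left(l \right)} = l 2 l = 2 l^{2}$)
$f = -5338891$ ($f = -4121915 - 1216976 = -5338891$)
$\frac{1}{f + C{\left(864,d{\left(W{\left(-3,6 \right)} \right)} \right)}} = \frac{1}{-5338891 - \frac{154}{2 \cdot 6^{2}}} = \frac{1}{-5338891 - \frac{154}{2 \cdot 36}} = \frac{1}{-5338891 - \frac{154}{72}} = \frac{1}{-5338891 - \frac{77}{36}} = \frac{1}{- \frac{192200153}{36}} = - \frac{36}{192200153}$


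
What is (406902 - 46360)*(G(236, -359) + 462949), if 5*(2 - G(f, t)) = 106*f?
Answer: 825547078538/5 ≈ 1.6511e+11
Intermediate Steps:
G(f, t) = 2 - 106*f/5
(406902 - 46360)*(G(236, -359) + 462949) = (406902 - 46360)*((2 - 106/5*236) + 462949) = 360542*((2 - 25016/5) + 462949) = 360542*(-25006/5 + 462949) = 360542*(2289739/5) = 825547078538/5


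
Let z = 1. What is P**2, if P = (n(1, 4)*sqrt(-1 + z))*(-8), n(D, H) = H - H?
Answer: 0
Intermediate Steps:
n(D, H) = 0
P = 0 (P = (0*sqrt(-1 + 1))*(-8) = (0*sqrt(0))*(-8) = (0*0)*(-8) = 0*(-8) = 0)
P**2 = 0**2 = 0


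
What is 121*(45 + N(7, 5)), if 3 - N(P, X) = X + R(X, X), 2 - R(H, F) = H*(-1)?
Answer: 4356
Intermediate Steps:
R(H, F) = 2 + H (R(H, F) = 2 - H*(-1) = 2 - (-1)*H = 2 + H)
N(P, X) = 1 - 2*X (N(P, X) = 3 - (X + (2 + X)) = 3 - (2 + 2*X) = 3 + (-2 - 2*X) = 1 - 2*X)
121*(45 + N(7, 5)) = 121*(45 + (1 - 2*5)) = 121*(45 + (1 - 10)) = 121*(45 - 9) = 121*36 = 4356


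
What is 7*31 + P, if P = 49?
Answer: 266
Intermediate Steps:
7*31 + P = 7*31 + 49 = 217 + 49 = 266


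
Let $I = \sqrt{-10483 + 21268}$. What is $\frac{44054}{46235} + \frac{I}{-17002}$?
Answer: $\frac{44054}{46235} - \frac{\sqrt{10785}}{17002} \approx 0.94672$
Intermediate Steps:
$I = \sqrt{10785} \approx 103.85$
$\frac{44054}{46235} + \frac{I}{-17002} = \frac{44054}{46235} + \frac{\sqrt{10785}}{-17002} = 44054 \cdot \frac{1}{46235} + \sqrt{10785} \left(- \frac{1}{17002}\right) = \frac{44054}{46235} - \frac{\sqrt{10785}}{17002}$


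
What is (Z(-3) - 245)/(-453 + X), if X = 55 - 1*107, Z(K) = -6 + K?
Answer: 254/505 ≈ 0.50297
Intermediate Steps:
X = -52 (X = 55 - 107 = -52)
(Z(-3) - 245)/(-453 + X) = ((-6 - 3) - 245)/(-453 - 52) = (-9 - 245)/(-505) = -254*(-1/505) = 254/505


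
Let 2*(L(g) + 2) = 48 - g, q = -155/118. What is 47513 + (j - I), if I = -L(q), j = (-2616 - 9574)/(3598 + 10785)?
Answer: 161351586105/3394388 ≈ 47535.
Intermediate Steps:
q = -155/118 (q = -155*1/118 = -155/118 ≈ -1.3136)
L(g) = 22 - g/2 (L(g) = -2 + (48 - g)/2 = -2 + (24 - g/2) = 22 - g/2)
j = -12190/14383 ≈ -0.84753
I = -5347/236 (I = -(22 - ½*(-155/118)) = -(22 + 155/236) = -1*5347/236 = -5347/236 ≈ -22.657)
47513 + (j - I) = 47513 + (-12190/14383 - 1*(-5347/236)) = 47513 + (-12190/14383 + 5347/236) = 47513 + 74029061/3394388 = 161351586105/3394388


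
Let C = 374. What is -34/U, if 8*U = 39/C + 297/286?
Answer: -330616/1389 ≈ -238.02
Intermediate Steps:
U = 1389/9724 (U = (39/374 + 297/286)/8 = (39*(1/374) + 297*(1/286))/8 = (39/374 + 27/26)/8 = (⅛)*(2778/2431) = 1389/9724 ≈ 0.14284)
-34/U = -34/1389/9724 = -34*9724/1389 = -330616/1389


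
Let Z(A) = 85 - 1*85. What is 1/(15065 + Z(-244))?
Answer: 1/15065 ≈ 6.6379e-5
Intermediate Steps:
Z(A) = 0 (Z(A) = 85 - 85 = 0)
1/(15065 + Z(-244)) = 1/(15065 + 0) = 1/15065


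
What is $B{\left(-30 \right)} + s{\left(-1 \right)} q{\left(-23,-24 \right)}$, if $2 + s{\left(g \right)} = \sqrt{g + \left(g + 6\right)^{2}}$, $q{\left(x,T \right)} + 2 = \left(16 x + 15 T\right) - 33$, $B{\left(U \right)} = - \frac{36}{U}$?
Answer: $\frac{7636}{5} - 1526 \sqrt{6} \approx -2210.7$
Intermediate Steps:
$q{\left(x,T \right)} = -35 + 15 T + 16 x$ ($q{\left(x,T \right)} = -2 - \left(33 - 16 x - 15 T\right) = -2 + \left(-33 + 15 T + 16 x\right) = -35 + 15 T + 16 x$)
$s{\left(g \right)} = -2 + \sqrt{g + \left(6 + g\right)^{2}}$ ($s{\left(g \right)} = -2 + \sqrt{g + \left(g + 6\right)^{2}} = -2 + \sqrt{g + \left(6 + g\right)^{2}}$)
$B{\left(-30 \right)} + s{\left(-1 \right)} q{\left(-23,-24 \right)} = - \frac{36}{-30} + \left(-2 + \sqrt{-1 + \left(6 - 1\right)^{2}}\right) \left(-35 + 15 \left(-24\right) + 16 \left(-23\right)\right) = \left(-36\right) \left(- \frac{1}{30}\right) + \left(-2 + \sqrt{-1 + 5^{2}}\right) \left(-35 - 360 - 368\right) = \frac{6}{5} + \left(-2 + \sqrt{-1 + 25}\right) \left(-763\right) = \frac{6}{5} + \left(-2 + \sqrt{24}\right) \left(-763\right) = \frac{6}{5} + \left(-2 + 2 \sqrt{6}\right) \left(-763\right) = \frac{6}{5} + \left(1526 - 1526 \sqrt{6}\right) = \frac{7636}{5} - 1526 \sqrt{6}$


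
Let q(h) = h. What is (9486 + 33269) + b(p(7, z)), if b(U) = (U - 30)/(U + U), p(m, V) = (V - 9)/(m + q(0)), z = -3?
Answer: 171057/4 ≈ 42764.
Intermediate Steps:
p(m, V) = (-9 + V)/m (p(m, V) = (V - 9)/(m + 0) = (-9 + V)/m)
b(U) = (-30 + U)/(2*U) (b(U) = (-30 + U)/((2*U)) = (-30 + U)*(1/(2*U)) = (-30 + U)/(2*U))
(9486 + 33269) + b(p(7, z)) = (9486 + 33269) + (-30 + (-9 - 3)/7)/(2*(((-9 - 3)/7))) = 42755 + (-30 + (⅐)*(-12))/(2*(((⅐)*(-12)))) = 42755 + (-30 - 12/7)/(2*(-12/7)) = 42755 + (½)*(-7/12)*(-222/7) = 42755 + 37/4 = 171057/4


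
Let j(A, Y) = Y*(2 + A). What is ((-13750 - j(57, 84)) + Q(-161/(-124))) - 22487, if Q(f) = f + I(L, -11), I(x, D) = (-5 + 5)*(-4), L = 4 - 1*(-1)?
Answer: -5107771/124 ≈ -41192.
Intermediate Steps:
L = 5 (L = 4 + 1 = 5)
I(x, D) = 0 (I(x, D) = 0*(-4) = 0)
Q(f) = f (Q(f) = f + 0 = f)
((-13750 - j(57, 84)) + Q(-161/(-124))) - 22487 = ((-13750 - 84*(2 + 57)) - 161/(-124)) - 22487 = ((-13750 - 84*59) - 161*(-1/124)) - 22487 = ((-13750 - 1*4956) + 161/124) - 22487 = ((-13750 - 4956) + 161/124) - 22487 = (-18706 + 161/124) - 22487 = -2319383/124 - 22487 = -5107771/124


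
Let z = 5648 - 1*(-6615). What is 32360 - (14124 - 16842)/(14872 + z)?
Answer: 97565702/3015 ≈ 32360.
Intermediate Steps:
z = 12263 (z = 5648 + 6615 = 12263)
32360 - (14124 - 16842)/(14872 + z) = 32360 - (14124 - 16842)/(14872 + 12263) = 32360 - (-2718)/27135 = 32360 - 1*(-302/3015) = 32360 + 302/3015 = 97565702/3015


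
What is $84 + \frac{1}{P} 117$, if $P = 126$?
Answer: $\frac{1189}{14} \approx 84.929$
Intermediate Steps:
$84 + \frac{1}{P} 117 = 84 + \frac{1}{126} \cdot 117 = 84 + \frac{13}{14} = \frac{1189}{14}$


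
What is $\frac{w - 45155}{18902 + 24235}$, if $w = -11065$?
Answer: $- \frac{18740}{14379} \approx -1.3033$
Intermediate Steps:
$\frac{w - 45155}{18902 + 24235} = \frac{-11065 - 45155}{18902 + 24235} = - \frac{56220}{43137} = \left(-56220\right) \frac{1}{43137} = - \frac{18740}{14379}$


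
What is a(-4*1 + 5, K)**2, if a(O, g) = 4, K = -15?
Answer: 16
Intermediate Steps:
a(-4*1 + 5, K)**2 = 4**2 = 16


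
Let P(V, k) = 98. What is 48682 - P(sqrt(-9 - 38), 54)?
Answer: 48584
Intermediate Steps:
48682 - P(sqrt(-9 - 38), 54) = 48682 - 1*98 = 48682 - 98 = 48584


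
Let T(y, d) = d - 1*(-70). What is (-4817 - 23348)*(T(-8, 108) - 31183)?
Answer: 873255825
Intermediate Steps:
T(y, d) = 70 + d (T(y, d) = d + 70 = 70 + d)
(-4817 - 23348)*(T(-8, 108) - 31183) = (-4817 - 23348)*((70 + 108) - 31183) = -28165*(178 - 31183) = -28165*(-31005) = 873255825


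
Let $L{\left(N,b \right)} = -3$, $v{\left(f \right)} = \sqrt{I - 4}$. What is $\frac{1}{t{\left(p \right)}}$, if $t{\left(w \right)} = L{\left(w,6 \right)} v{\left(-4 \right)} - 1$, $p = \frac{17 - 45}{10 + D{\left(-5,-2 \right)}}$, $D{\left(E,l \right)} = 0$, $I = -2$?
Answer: $\frac{i}{- i + 3 \sqrt{6}} \approx -0.018182 + 0.13361 i$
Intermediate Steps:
$v{\left(f \right)} = i \sqrt{6}$ ($v{\left(f \right)} = \sqrt{-2 - 4} = \sqrt{-6} = i \sqrt{6}$)
$p = - \frac{14}{5}$ ($p = \frac{17 - 45}{10 + 0} = - \frac{28}{10} = \left(-28\right) \frac{1}{10} = - \frac{14}{5} \approx -2.8$)
$t{\left(w \right)} = -1 - 3 i \sqrt{6}$ ($t{\left(w \right)} = - 3 i \sqrt{6} - 1 = -1 - 3 i \sqrt{6}$)
$\frac{1}{t{\left(p \right)}} = \frac{1}{-1 - 3 i \sqrt{6}}$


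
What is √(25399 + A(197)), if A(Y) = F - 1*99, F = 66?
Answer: √25366 ≈ 159.27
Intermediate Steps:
A(Y) = -33 (A(Y) = 66 - 1*99 = 66 - 99 = -33)
√(25399 + A(197)) = √(25399 - 33) = √25366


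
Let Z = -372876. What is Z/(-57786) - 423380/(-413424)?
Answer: 7442555171/995421636 ≈ 7.4768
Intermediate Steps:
Z/(-57786) - 423380/(-413424) = -372876/(-57786) - 423380/(-413424) = -372876*(-1/57786) - 423380*(-1/413424) = 62146/9631 + 105845/103356 = 7442555171/995421636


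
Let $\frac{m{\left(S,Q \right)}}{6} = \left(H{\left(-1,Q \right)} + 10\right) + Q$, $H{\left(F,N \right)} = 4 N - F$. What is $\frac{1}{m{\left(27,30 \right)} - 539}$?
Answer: $\frac{1}{427} \approx 0.0023419$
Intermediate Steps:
$H{\left(F,N \right)} = - F + 4 N$
$m{\left(S,Q \right)} = 66 + 30 Q$ ($m{\left(S,Q \right)} = 6 \left(\left(\left(\left(-1\right) \left(-1\right) + 4 Q\right) + 10\right) + Q\right) = 6 \left(\left(\left(1 + 4 Q\right) + 10\right) + Q\right) = 6 \left(\left(11 + 4 Q\right) + Q\right) = 6 \left(11 + 5 Q\right) = 66 + 30 Q$)
$\frac{1}{m{\left(27,30 \right)} - 539} = \frac{1}{\left(66 + 30 \cdot 30\right) - 539} = \frac{1}{\left(66 + 900\right) - 539} = \frac{1}{966 - 539} = \frac{1}{427}$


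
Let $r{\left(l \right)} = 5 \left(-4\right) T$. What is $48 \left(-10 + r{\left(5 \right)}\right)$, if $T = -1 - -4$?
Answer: $-3360$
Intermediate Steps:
$T = 3$ ($T = -1 + 4 = 3$)
$r{\left(l \right)} = -60$ ($r{\left(l \right)} = 5 \left(-4\right) 3 = \left(-20\right) 3 = -60$)
$48 \left(-10 + r{\left(5 \right)}\right) = 48 \left(-10 - 60\right) = 48 \left(-70\right) = -3360$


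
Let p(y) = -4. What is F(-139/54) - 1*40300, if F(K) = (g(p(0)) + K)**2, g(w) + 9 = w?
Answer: -116807519/2916 ≈ -40057.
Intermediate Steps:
g(w) = -9 + w
F(K) = (-13 + K)**2 (F(K) = ((-9 - 4) + K)**2 = (-13 + K)**2)
F(-139/54) - 1*40300 = (-13 - 139/54)**2 - 1*40300 = (-13 - 139*1/54)**2 - 40300 = (-13 - 139/54)**2 - 40300 = (-841/54)**2 - 40300 = 707281/2916 - 40300 = -116807519/2916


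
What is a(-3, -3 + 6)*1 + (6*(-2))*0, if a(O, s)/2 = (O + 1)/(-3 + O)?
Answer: ⅔ ≈ 0.66667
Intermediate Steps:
a(O, s) = 2*(1 + O)/(-3 + O) (a(O, s) = 2*((O + 1)/(-3 + O)) = 2*((1 + O)/(-3 + O)) = 2*(1 + O)/(-3 + O))
a(-3, -3 + 6)*1 + (6*(-2))*0 = (2*(1 - 3)/(-3 - 3))*1 + (6*(-2))*0 = (2*(-2)/(-6))*1 - 12*0 = (2*(-⅙)*(-2))*1 + 0 = (⅔)*1 + 0 = ⅔ + 0 = ⅔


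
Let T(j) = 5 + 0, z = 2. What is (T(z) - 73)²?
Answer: 4624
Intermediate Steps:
T(j) = 5
(T(z) - 73)² = (5 - 73)² = (-68)² = 4624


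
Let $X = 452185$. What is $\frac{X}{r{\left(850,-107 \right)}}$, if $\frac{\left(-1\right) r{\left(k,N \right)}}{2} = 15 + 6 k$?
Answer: $- \frac{90437}{2046} \approx -44.202$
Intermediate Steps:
$r{\left(k,N \right)} = -30 - 12 k$ ($r{\left(k,N \right)} = - 2 \left(15 + 6 k\right) = -30 - 12 k$)
$\frac{X}{r{\left(850,-107 \right)}} = \frac{452185}{-30 - 10200} = \frac{452185}{-10230} = 452185 \left(- \frac{1}{10230}\right) = - \frac{90437}{2046}$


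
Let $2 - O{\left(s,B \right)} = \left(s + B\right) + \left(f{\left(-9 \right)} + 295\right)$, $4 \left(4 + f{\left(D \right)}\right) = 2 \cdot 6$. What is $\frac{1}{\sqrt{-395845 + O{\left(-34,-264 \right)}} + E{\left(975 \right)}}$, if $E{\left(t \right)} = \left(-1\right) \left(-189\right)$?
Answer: $\frac{189}{431560} - \frac{113 i \sqrt{31}}{431560} \approx 0.00043795 - 0.0014579 i$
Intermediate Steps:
$f{\left(D \right)} = -1$ ($f{\left(D \right)} = -4 + \frac{2 \cdot 6}{4} = -4 + \frac{1}{4} \cdot 12 = -4 + 3 = -1$)
$O{\left(s,B \right)} = -292 - B - s$ ($O{\left(s,B \right)} = 2 - \left(\left(s + B\right) + \left(-1 + 295\right)\right) = 2 - \left(\left(B + s\right) + 294\right) = 2 - \left(294 + B + s\right) = -292 - B - s$)
$E{\left(t \right)} = 189$
$\frac{1}{\sqrt{-395845 + O{\left(-34,-264 \right)}} + E{\left(975 \right)}} = \frac{1}{\sqrt{-395845 - -6} + 189} = \frac{1}{\sqrt{-395845 + \left(-292 + 264 + 34\right)} + 189} = \frac{1}{\sqrt{-395845 + 6} + 189} = \frac{1}{\sqrt{-395839} + 189} = \frac{1}{113 i \sqrt{31} + 189} = \frac{1}{189 + 113 i \sqrt{31}}$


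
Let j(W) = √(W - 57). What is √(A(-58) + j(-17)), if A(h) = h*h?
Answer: √(3364 + I*√74) ≈ 58.0 + 0.07416*I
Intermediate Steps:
A(h) = h²
j(W) = √(-57 + W)
√(A(-58) + j(-17)) = √((-58)² + √(-57 - 17)) = √(3364 + √(-74)) = √(3364 + I*√74)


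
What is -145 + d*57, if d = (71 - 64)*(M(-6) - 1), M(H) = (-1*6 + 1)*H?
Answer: 11426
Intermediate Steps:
M(H) = -5*H (M(H) = (-6 + 1)*H = -5*H)
d = 203 (d = (71 - 64)*(-5*(-6) - 1) = 7*(30 - 1) = 7*29 = 203)
-145 + d*57 = -145 + 203*57 = -145 + 11571 = 11426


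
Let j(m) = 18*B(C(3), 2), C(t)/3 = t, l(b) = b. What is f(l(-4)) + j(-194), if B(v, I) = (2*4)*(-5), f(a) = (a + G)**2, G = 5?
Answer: -719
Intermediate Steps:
C(t) = 3*t
f(a) = (5 + a)**2 (f(a) = (a + 5)**2 = (5 + a)**2)
B(v, I) = -40 (B(v, I) = 8*(-5) = -40)
j(m) = -720 (j(m) = 18*(-40) = -720)
f(l(-4)) + j(-194) = (5 - 4)**2 - 720 = 1**2 - 720 = 1 - 720 = -719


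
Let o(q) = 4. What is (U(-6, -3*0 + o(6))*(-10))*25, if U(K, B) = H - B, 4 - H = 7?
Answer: 1750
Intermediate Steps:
H = -3 (H = 4 - 1*7 = 4 - 7 = -3)
U(K, B) = -3 - B
(U(-6, -3*0 + o(6))*(-10))*25 = ((-3 - (-3*0 + 4))*(-10))*25 = ((-3 - (0 + 4))*(-10))*25 = ((-3 - 1*4)*(-10))*25 = ((-3 - 4)*(-10))*25 = -7*(-10)*25 = 70*25 = 1750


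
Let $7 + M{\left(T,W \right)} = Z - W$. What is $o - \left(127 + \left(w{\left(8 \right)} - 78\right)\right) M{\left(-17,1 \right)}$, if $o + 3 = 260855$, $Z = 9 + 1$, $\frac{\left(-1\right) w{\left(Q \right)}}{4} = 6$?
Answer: $260802$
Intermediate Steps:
$w{\left(Q \right)} = -24$ ($w{\left(Q \right)} = \left(-4\right) 6 = -24$)
$Z = 10$
$M{\left(T,W \right)} = 3 - W$ ($M{\left(T,W \right)} = -7 - \left(-10 + W\right) = 3 - W$)
$o = 260852$ ($o = -3 + 260855 = 260852$)
$o - \left(127 + \left(w{\left(8 \right)} - 78\right)\right) M{\left(-17,1 \right)} = 260852 - \left(127 - 102\right) \left(3 - 1\right) = 260852 - \left(127 - 102\right) 2 = 260852 - 25 \cdot 2 = 260852 - 50 = 260802$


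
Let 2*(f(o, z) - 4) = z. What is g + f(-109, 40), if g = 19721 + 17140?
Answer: 36885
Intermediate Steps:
f(o, z) = 4 + z/2
g = 36861
g + f(-109, 40) = 36861 + (4 + (1/2)*40) = 36861 + (4 + 20) = 36861 + 24 = 36885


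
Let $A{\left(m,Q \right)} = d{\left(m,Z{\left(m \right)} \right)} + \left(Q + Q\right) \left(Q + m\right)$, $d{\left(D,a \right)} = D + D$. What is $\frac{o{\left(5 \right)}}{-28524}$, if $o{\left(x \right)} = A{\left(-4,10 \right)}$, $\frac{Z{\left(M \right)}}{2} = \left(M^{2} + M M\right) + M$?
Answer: $- \frac{28}{7131} \approx -0.0039265$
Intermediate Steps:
$Z{\left(M \right)} = 2 M + 4 M^{2}$ ($Z{\left(M \right)} = 2 \left(\left(M^{2} + M M\right) + M\right) = 2 \left(\left(M^{2} + M^{2}\right) + M\right) = 2 \left(2 M^{2} + M\right) = 2 \left(M + 2 M^{2}\right) = 2 M + 4 M^{2}$)
$d{\left(D,a \right)} = 2 D$
$A{\left(m,Q \right)} = 2 m + 2 Q \left(Q + m\right)$ ($A{\left(m,Q \right)} = 2 m + \left(Q + Q\right) \left(Q + m\right) = 2 m + 2 Q \left(Q + m\right)$)
$o{\left(x \right)} = 112$ ($o{\left(x \right)} = 2 \left(-4\right) + 2 \cdot 10^{2} + 2 \cdot 10 \left(-4\right) = -8 + 2 \cdot 100 - 80 = -8 + 200 - 80 = 112$)
$\frac{o{\left(5 \right)}}{-28524} = \frac{112}{-28524} = 112 \left(- \frac{1}{28524}\right) = - \frac{28}{7131}$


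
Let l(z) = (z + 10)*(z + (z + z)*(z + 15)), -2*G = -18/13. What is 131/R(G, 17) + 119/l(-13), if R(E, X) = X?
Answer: 27568/3315 ≈ 8.3161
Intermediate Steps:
G = 9/13 (G = -(-9)/13 = -1/2*(-18/13) = 9/13 ≈ 0.69231)
l(z) = (10 + z)*(z + 2*z*(15 + z)) (l(z) = (10 + z)*(z + (2*z)*(15 + z)) = (10 + z)*(z + 2*z*(15 + z)))
131/R(G, 17) + 119/l(-13) = 131/17 + 119/((-13*(310 + 2*(-13)**2 + 51*(-13)))) = 131*(1/17) + 119/((-13*(310 + 2*169 - 663))) = 131/17 + 119/((-13*(310 + 338 - 663))) = 131/17 + 119/((-13*(-15))) = 131/17 + 119/195 = 27568/3315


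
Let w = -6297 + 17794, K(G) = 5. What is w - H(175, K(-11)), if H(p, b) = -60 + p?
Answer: 11382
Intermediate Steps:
w = 11497
w - H(175, K(-11)) = 11497 - (-60 + 175) = 11497 - 1*115 = 11497 - 115 = 11382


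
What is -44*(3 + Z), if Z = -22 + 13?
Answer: 264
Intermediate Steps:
Z = -9
-44*(3 + Z) = -44*(3 - 9) = -44*(-6) = 264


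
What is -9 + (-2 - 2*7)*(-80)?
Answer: 1271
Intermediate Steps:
-9 + (-2 - 2*7)*(-80) = -9 + (-2 - 14)*(-80) = -9 - 16*(-80) = -9 + 1280 = 1271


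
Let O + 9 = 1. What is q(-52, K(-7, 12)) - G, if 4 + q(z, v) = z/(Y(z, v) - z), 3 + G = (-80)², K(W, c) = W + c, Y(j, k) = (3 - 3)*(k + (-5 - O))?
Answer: -6402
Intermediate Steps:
O = -8 (O = -9 + 1 = -8)
Y(j, k) = 0 (Y(j, k) = (3 - 3)*(k + (-5 - 1*(-8))) = 0*(k + (-5 + 8)) = 0*(k + 3) = 0*(3 + k) = 0)
G = 6397 (G = -3 + (-80)² = -3 + 6400 = 6397)
q(z, v) = -5 (q(z, v) = -4 + z/(0 - z) = -4 + z/((-z)) = -4 + z*(-1/z) = -4 - 1 = -5)
q(-52, K(-7, 12)) - G = -5 - 1*6397 = -5 - 6397 = -6402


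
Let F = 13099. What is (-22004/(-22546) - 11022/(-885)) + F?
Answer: 43605845557/3325535 ≈ 13112.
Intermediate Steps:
(-22004/(-22546) - 11022/(-885)) + F = (-22004/(-22546) - 11022/(-885)) + 13099 = (-22004*(-1/22546) - 11022*(-1/885)) + 13099 = (11002/11273 + 3674/295) + 13099 = 44662592/3325535 + 13099 = 43605845557/3325535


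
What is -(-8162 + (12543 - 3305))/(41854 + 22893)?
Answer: -1076/64747 ≈ -0.016619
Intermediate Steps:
-(-8162 + (12543 - 3305))/(41854 + 22893) = -(-8162 + 9238)/64747 = -1076/64747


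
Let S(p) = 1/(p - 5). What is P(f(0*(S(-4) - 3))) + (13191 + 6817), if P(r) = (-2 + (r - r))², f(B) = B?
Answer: 20012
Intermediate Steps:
S(p) = 1/(-5 + p)
P(r) = 4 (P(r) = (-2 + 0)² = (-2)² = 4)
P(f(0*(S(-4) - 3))) + (13191 + 6817) = 4 + (13191 + 6817) = 4 + 20008 = 20012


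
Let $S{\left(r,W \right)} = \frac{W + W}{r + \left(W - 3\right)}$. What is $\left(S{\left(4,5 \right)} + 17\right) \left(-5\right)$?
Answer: $- \frac{280}{3} \approx -93.333$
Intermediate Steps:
$S{\left(r,W \right)} = \frac{2 W}{-3 + W + r}$ ($S{\left(r,W \right)} = \frac{2 W}{r + \left(-3 + W\right)} = \frac{2 W}{-3 + W + r}$)
$\left(S{\left(4,5 \right)} + 17\right) \left(-5\right) = \left(2 \cdot 5 \frac{1}{-3 + 5 + 4} + 17\right) \left(-5\right) = \left(2 \cdot 5 \cdot \frac{1}{6} + 17\right) \left(-5\right) = \left(\frac{5}{3} + 17\right) \left(-5\right) = \frac{56}{3} \left(-5\right) = - \frac{280}{3}$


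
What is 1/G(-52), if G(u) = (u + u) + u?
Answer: -1/156 ≈ -0.0064103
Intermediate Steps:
G(u) = 3*u (G(u) = 2*u + u = 3*u)
1/G(-52) = 1/(3*(-52)) = 1/(-156) = -1/156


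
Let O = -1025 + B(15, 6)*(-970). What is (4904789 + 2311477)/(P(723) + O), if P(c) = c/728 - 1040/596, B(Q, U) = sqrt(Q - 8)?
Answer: 87094379875013639856/65115578201644591 - 82360611632521447680*sqrt(7)/65115578201644591 ≈ -2008.9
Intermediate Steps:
B(Q, U) = sqrt(-8 + Q)
O = -1025 - 970*sqrt(7) (O = -1025 + sqrt(-8 + 15)*(-970) = -1025 + sqrt(7)*(-970) = -1025 - 970*sqrt(7) ≈ -3591.4)
P(c) = -260/149 + c/728 (P(c) = c*(1/728) - 1040*1/596 = c/728 - 260/149 = -260/149 + c/728)
(4904789 + 2311477)/(P(723) + O) = (4904789 + 2311477)/((-260/149 + (1/728)*723) + (-1025 - 970*sqrt(7))) = 7216266/((-260/149 + 723/728) + (-1025 - 970*sqrt(7))) = 7216266/(-81553/108472 + (-1025 - 970*sqrt(7))) = 7216266/(-111265353/108472 - 970*sqrt(7))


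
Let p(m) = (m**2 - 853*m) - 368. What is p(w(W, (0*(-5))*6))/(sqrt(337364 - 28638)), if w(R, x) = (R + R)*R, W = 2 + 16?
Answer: -66604*sqrt(308726)/154363 ≈ -239.74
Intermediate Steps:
W = 18
w(R, x) = 2*R**2 (w(R, x) = (2*R)*R = 2*R**2)
p(m) = -368 + m**2 - 853*m
p(w(W, (0*(-5))*6))/(sqrt(337364 - 28638)) = (-368 + (2*18**2)**2 - 1706*18**2)/(sqrt(337364 - 28638)) = (-368 + (2*324)**2 - 1706*324)/(sqrt(308726)) = (-368 + 648**2 - 853*648)*(sqrt(308726)/308726) = (-368 + 419904 - 552744)*(sqrt(308726)/308726) = -66604*sqrt(308726)/154363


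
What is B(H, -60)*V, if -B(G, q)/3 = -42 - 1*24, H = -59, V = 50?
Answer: 9900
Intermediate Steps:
B(G, q) = 198 (B(G, q) = -3*(-42 - 1*24) = -3*(-42 - 24) = -3*(-66) = 198)
B(H, -60)*V = 198*50 = 9900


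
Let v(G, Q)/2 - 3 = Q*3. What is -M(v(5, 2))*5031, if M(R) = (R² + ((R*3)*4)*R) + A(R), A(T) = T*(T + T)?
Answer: -24450660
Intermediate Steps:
A(T) = 2*T² (A(T) = T*(2*T) = 2*T²)
v(G, Q) = 6 + 6*Q (v(G, Q) = 6 + 2*(Q*3) = 6 + 2*(3*Q) = 6 + 6*Q)
M(R) = 15*R² (M(R) = (R² + ((R*3)*4)*R) + 2*R² = (R² + ((3*R)*4)*R) + 2*R² = (R² + (12*R)*R) + 2*R² = (R² + 12*R²) + 2*R² = 13*R² + 2*R² = 15*R²)
-M(v(5, 2))*5031 = -15*(6 + 6*2)²*5031 = -15*(6 + 12)²*5031 = -15*18²*5031 = -15*324*5031 = -4860*5031 = -1*24450660 = -24450660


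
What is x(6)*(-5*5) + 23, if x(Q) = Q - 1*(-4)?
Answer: -227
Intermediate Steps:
x(Q) = 4 + Q (x(Q) = Q + 4 = 4 + Q)
x(6)*(-5*5) + 23 = (4 + 6)*(-5*5) + 23 = 10*(-25) + 23 = -250 + 23 = -227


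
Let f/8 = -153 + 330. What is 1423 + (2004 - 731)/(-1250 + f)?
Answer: 237491/166 ≈ 1430.7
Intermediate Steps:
f = 1416 (f = 8*(-153 + 330) = 8*177 = 1416)
1423 + (2004 - 731)/(-1250 + f) = 1423 + (2004 - 731)/(-1250 + 1416) = 1423 + 1273/166 = 237491/166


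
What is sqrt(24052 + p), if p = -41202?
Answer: 35*I*sqrt(14) ≈ 130.96*I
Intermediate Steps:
sqrt(24052 + p) = sqrt(24052 - 41202) = sqrt(-17150) = 35*I*sqrt(14)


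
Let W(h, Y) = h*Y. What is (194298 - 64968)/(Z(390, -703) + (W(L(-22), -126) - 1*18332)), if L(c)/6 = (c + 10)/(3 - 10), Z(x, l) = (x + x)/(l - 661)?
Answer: -44101530/6693343 ≈ -6.5889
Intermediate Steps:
Z(x, l) = 2*x/(-661 + l) (Z(x, l) = (2*x)/(-661 + l) = 2*x/(-661 + l))
L(c) = -60/7 - 6*c/7 (L(c) = 6*((c + 10)/(3 - 10)) = 6*((10 + c)/(-7)) = 6*((10 + c)*(-⅐)) = 6*(-10/7 - c/7) = -60/7 - 6*c/7)
W(h, Y) = Y*h
(194298 - 64968)/(Z(390, -703) + (W(L(-22), -126) - 1*18332)) = (194298 - 64968)/(2*390/(-661 - 703) + (-126*(-60/7 - 6/7*(-22)) - 1*18332)) = 129330/(2*390/(-1364) + (-126*(-60/7 + 132/7) - 18332)) = 129330/(2*390*(-1/1364) + (-126*72/7 - 18332)) = 129330/(-195/341 + (-1296 - 18332)) = 129330/(-195/341 - 19628) = 129330/(-6693343/341) = 129330*(-341/6693343) = -44101530/6693343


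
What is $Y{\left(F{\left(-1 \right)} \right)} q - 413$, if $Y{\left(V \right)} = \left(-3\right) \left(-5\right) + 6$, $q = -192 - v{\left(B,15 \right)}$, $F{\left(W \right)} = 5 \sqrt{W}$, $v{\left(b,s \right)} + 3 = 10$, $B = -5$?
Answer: $-4592$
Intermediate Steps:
$v{\left(b,s \right)} = 7$ ($v{\left(b,s \right)} = -3 + 10 = 7$)
$q = -199$ ($q = -192 - 7 = -199$)
$Y{\left(V \right)} = 21$ ($Y{\left(V \right)} = 15 + 6 = 21$)
$Y{\left(F{\left(-1 \right)} \right)} q - 413 = 21 \left(-199\right) - 413 = -4179 - 413 = -4592$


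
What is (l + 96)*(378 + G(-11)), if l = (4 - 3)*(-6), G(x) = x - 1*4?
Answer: 32670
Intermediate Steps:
G(x) = -4 + x (G(x) = x - 4 = -4 + x)
l = -6 (l = 1*(-6) = -6)
(l + 96)*(378 + G(-11)) = (-6 + 96)*(378 + (-4 - 11)) = 90*(378 - 15) = 90*363 = 32670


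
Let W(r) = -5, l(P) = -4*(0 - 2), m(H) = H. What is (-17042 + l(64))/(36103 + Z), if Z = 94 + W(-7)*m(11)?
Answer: -501/1063 ≈ -0.47131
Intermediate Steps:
l(P) = 8 (l(P) = -4*(-2) = 8)
Z = 39 (Z = 94 - 5*11 = 94 - 55 = 39)
(-17042 + l(64))/(36103 + Z) = (-17042 + 8)/(36103 + 39) = -17034/36142 = -17034*1/36142 = -501/1063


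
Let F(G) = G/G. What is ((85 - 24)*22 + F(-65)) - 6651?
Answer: -5308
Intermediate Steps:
F(G) = 1
((85 - 24)*22 + F(-65)) - 6651 = ((85 - 24)*22 + 1) - 6651 = (61*22 + 1) - 6651 = (1342 + 1) - 6651 = 1343 - 6651 = -5308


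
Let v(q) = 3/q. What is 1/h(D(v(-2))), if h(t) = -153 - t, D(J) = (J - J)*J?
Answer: -1/153 ≈ -0.0065359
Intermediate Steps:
D(J) = 0 (D(J) = 0*J = 0)
1/h(D(v(-2))) = 1/(-153 - 1*0) = 1/(-153 + 0) = 1/(-153) = -1/153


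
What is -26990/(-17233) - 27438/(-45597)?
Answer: 567834028/261924367 ≈ 2.1679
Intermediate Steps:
-26990/(-17233) - 27438/(-45597) = -26990*(-1/17233) - 27438*(-1/45597) = 26990/17233 + 9146/15199 = 567834028/261924367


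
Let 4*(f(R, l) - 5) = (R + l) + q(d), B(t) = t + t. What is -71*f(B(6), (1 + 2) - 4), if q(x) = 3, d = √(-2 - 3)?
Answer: -1207/2 ≈ -603.50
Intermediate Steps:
d = I*√5 (d = √(-5) = I*√5 ≈ 2.2361*I)
B(t) = 2*t
f(R, l) = 23/4 + R/4 + l/4 (f(R, l) = 5 + ((R + l) + 3)/4 = 5 + (3 + R + l)/4 = 5 + (¾ + R/4 + l/4) = 23/4 + R/4 + l/4)
-71*f(B(6), (1 + 2) - 4) = -71*(23/4 + (2*6)/4 + ((1 + 2) - 4)/4) = -71*(23/4 + (¼)*12 + (3 - 4)/4) = -71*(23/4 + 3 + (¼)*(-1)) = -71*(23/4 + 3 - ¼) = -71*17/2 = -1207/2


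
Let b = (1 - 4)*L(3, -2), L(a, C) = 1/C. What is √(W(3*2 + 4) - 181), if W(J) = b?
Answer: I*√718/2 ≈ 13.398*I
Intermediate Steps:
b = 3/2 (b = (1 - 4)/(-2) = -3*(-½) = 3/2 ≈ 1.5000)
W(J) = 3/2
√(W(3*2 + 4) - 181) = √(3/2 - 181) = √(-359/2) = I*√718/2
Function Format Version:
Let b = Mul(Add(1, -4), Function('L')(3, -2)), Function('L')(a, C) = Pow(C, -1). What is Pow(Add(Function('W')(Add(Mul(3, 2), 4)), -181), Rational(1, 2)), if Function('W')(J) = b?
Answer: Mul(Rational(1, 2), I, Pow(718, Rational(1, 2))) ≈ Mul(13.398, I)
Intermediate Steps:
b = Rational(3, 2) (b = Mul(Add(1, -4), Pow(-2, -1)) = Mul(-3, Rational(-1, 2)) = Rational(3, 2) ≈ 1.5000)
Function('W')(J) = Rational(3, 2)
Pow(Add(Function('W')(Add(Mul(3, 2), 4)), -181), Rational(1, 2)) = Pow(Add(Rational(3, 2), -181), Rational(1, 2)) = Pow(Rational(-359, 2), Rational(1, 2)) = Mul(Rational(1, 2), I, Pow(718, Rational(1, 2)))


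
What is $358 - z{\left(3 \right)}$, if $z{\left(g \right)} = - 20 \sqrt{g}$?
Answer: $358 + 20 \sqrt{3} \approx 392.64$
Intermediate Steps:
$358 - z{\left(3 \right)} = 358 - - 20 \sqrt{3} = 358 + 20 \sqrt{3}$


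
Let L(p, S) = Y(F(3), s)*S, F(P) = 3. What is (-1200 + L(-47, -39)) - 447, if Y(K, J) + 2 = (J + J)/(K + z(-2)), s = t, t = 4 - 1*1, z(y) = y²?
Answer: -11217/7 ≈ -1602.4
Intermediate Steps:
t = 3 (t = 4 - 1 = 3)
s = 3
Y(K, J) = -2 + 2*J/(4 + K) (Y(K, J) = -2 + (J + J)/(K + (-2)²) = -2 + (2*J)/(K + 4) = -2 + (2*J)/(4 + K) = -2 + 2*J/(4 + K))
L(p, S) = -8*S/7 (L(p, S) = (2*(-4 + 3 - 1*3)/(4 + 3))*S = (2*(-4 + 3 - 3)/7)*S = (2*(⅐)*(-4))*S = -8*S/7)
(-1200 + L(-47, -39)) - 447 = (-1200 - 8/7*(-39)) - 447 = (-1200 + 312/7) - 447 = -8088/7 - 447 = -11217/7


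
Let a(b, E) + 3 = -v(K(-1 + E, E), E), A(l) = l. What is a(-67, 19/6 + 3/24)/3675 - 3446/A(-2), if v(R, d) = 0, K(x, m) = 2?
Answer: 2110674/1225 ≈ 1723.0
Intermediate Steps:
a(b, E) = -3 (a(b, E) = -3 - 1*0 = -3 + 0 = -3)
a(-67, 19/6 + 3/24)/3675 - 3446/A(-2) = -3/3675 - 3446/(-2) = -3*1/3675 - 3446*(-1/2) = -1/1225 + 1723 = 2110674/1225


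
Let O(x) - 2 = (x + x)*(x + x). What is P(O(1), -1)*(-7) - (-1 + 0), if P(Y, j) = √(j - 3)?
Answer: 1 - 14*I ≈ 1.0 - 14.0*I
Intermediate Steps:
O(x) = 2 + 4*x² (O(x) = 2 + (x + x)*(x + x) = 2 + (2*x)*(2*x) = 2 + 4*x²)
P(Y, j) = √(-3 + j)
P(O(1), -1)*(-7) - (-1 + 0) = √(-3 - 1)*(-7) - (-1 + 0) = √(-4)*(-7) - 1*(-1) = (2*I)*(-7) + 1 = -14*I + 1 = 1 - 14*I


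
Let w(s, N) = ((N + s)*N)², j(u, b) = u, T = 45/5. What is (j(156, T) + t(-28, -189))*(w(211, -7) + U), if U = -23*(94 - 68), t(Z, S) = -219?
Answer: -128430918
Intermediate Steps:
T = 9 (T = 45*(⅕) = 9)
U = -598 (U = -23*26 = -598)
w(s, N) = N²*(N + s)² (w(s, N) = (N*(N + s))² = N²*(N + s)²)
(j(156, T) + t(-28, -189))*(w(211, -7) + U) = (156 - 219)*((-7)²*(-7 + 211)² - 598) = -63*(49*204² - 598) = -63*(49*41616 - 598) = -63*(2039184 - 598) = -63*2038586 = -128430918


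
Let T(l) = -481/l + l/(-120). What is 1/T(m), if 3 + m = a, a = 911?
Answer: -13620/110273 ≈ -0.12351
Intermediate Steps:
m = 908 (m = -3 + 911 = 908)
T(l) = -481/l - l/120 (T(l) = -481/l + l*(-1/120) = -481/l - l/120)
1/T(m) = 1/(-481/908 - 1/120*908) = 1/(-481*1/908 - 227/30) = 1/(-481/908 - 227/30) = 1/(-110273/13620) = -13620/110273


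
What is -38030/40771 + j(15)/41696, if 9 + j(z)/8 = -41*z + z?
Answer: -223041899/212498452 ≈ -1.0496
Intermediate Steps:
j(z) = -72 - 320*z (j(z) = -72 + 8*(-41*z + z) = -72 + 8*(-40*z) = -72 - 320*z)
-38030/40771 + j(15)/41696 = -38030/40771 + (-72 - 320*15)/41696 = -38030*1/40771 + (-72 - 4800)*(1/41696) = -38030/40771 - 4872*1/41696 = -38030/40771 - 609/5212 = -223041899/212498452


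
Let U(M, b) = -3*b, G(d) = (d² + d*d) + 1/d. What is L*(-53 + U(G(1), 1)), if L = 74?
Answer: -4144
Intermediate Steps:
G(d) = 1/d + 2*d² (G(d) = (d² + d²) + 1/d = 2*d² + 1/d = 1/d + 2*d²)
L*(-53 + U(G(1), 1)) = 74*(-53 - 3*1) = 74*(-53 - 3) = 74*(-56) = -4144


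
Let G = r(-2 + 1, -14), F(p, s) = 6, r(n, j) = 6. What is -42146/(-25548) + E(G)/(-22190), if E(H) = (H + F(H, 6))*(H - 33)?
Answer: 235874323/141727530 ≈ 1.6643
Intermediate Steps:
G = 6
E(H) = (-33 + H)*(6 + H) (E(H) = (H + 6)*(H - 33) = (6 + H)*(-33 + H) = (-33 + H)*(6 + H))
-42146/(-25548) + E(G)/(-22190) = -42146/(-25548) + (-198 + 6**2 - 27*6)/(-22190) = -42146*(-1/25548) + (-198 + 36 - 162)*(-1/22190) = 21073/12774 - 324*(-1/22190) = 21073/12774 + 162/11095 = 235874323/141727530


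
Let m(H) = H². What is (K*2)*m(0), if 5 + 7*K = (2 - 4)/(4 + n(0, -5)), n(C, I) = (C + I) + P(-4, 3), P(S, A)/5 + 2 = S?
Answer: 0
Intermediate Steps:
P(S, A) = -10 + 5*S
n(C, I) = -30 + C + I (n(C, I) = (C + I) + (-10 + 5*(-4)) = (C + I) + (-10 - 20) = (C + I) - 30 = -30 + C + I)
K = -153/217 (K = -5/7 + ((2 - 4)/(4 + (-30 + 0 - 5)))/7 = -5/7 + (-2/(4 - 35))/7 = -5/7 + (-2/(-31))/7 = -5/7 + (-2*(-1/31))/7 = -5/7 + (⅐)*(2/31) = -5/7 + 2/217 = -153/217 ≈ -0.70507)
(K*2)*m(0) = -153/217*2*0² = -306/217*0 = 0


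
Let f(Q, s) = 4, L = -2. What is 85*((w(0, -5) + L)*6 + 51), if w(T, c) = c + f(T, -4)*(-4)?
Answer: -7395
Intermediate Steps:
w(T, c) = -16 + c (w(T, c) = c + 4*(-4) = c - 16 = -16 + c)
85*((w(0, -5) + L)*6 + 51) = 85*(((-16 - 5) - 2)*6 + 51) = 85*((-21 - 2)*6 + 51) = 85*(-23*6 + 51) = 85*(-138 + 51) = 85*(-87) = -7395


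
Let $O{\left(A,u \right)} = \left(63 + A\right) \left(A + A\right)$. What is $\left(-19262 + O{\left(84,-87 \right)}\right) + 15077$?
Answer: $20511$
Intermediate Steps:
$O{\left(A,u \right)} = 2 A \left(63 + A\right)$ ($O{\left(A,u \right)} = \left(63 + A\right) 2 A = 2 A \left(63 + A\right)$)
$\left(-19262 + O{\left(84,-87 \right)}\right) + 15077 = \left(-19262 + 2 \cdot 84 \left(63 + 84\right)\right) + 15077 = \left(-19262 + 2 \cdot 84 \cdot 147\right) + 15077 = \left(-19262 + 24696\right) + 15077 = 5434 + 15077 = 20511$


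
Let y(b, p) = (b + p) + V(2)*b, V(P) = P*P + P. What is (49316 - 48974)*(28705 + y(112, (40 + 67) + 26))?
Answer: 10130724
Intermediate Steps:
V(P) = P + P**2 (V(P) = P**2 + P = P + P**2)
y(b, p) = p + 7*b (y(b, p) = (b + p) + (2*(1 + 2))*b = (b + p) + (2*3)*b = (b + p) + 6*b = p + 7*b)
(49316 - 48974)*(28705 + y(112, (40 + 67) + 26)) = (49316 - 48974)*(28705 + (((40 + 67) + 26) + 7*112)) = 342*(28705 + ((107 + 26) + 784)) = 342*(28705 + (133 + 784)) = 342*(28705 + 917) = 342*29622 = 10130724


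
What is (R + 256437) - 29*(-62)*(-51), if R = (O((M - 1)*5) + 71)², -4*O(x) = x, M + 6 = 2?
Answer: 2731305/16 ≈ 1.7071e+5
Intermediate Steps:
M = -4 (M = -6 + 2 = -4)
O(x) = -x/4
R = 95481/16 (R = (-(-4 - 1)*5/4 + 71)² = (-(-5)*5/4 + 71)² = (-¼*(-25) + 71)² = (25/4 + 71)² = (309/4)² = 95481/16 ≈ 5967.6)
(R + 256437) - 29*(-62)*(-51) = (95481/16 + 256437) - 29*(-62)*(-51) = 4198473/16 + 1798*(-51) = 4198473/16 - 91698 = 2731305/16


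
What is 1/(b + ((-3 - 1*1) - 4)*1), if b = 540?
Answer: 1/532 ≈ 0.0018797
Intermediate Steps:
1/(b + ((-3 - 1*1) - 4)*1) = 1/(540 + ((-3 - 1*1) - 4)*1) = 1/(540 + ((-3 - 1) - 4)*1) = 1/(540 + (-4 - 4)*1) = 1/(540 - 8*1) = 1/(540 - 8) = 1/532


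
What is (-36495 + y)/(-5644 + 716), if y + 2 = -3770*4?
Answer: 51577/4928 ≈ 10.466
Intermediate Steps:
y = -15082 (y = -2 - 3770*4 = -2 - 15080 = -15082)
(-36495 + y)/(-5644 + 716) = (-36495 - 15082)/(-5644 + 716) = -51577/(-4928) = -51577*(-1/4928) = 51577/4928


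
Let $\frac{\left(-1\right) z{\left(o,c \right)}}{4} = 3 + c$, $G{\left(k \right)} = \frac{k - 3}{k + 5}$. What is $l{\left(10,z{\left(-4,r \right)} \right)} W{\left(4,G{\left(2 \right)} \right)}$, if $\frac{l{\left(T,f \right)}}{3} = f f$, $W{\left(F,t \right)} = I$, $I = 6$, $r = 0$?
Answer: $2592$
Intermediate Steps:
$G{\left(k \right)} = \frac{-3 + k}{5 + k}$
$W{\left(F,t \right)} = 6$
$z{\left(o,c \right)} = -12 - 4 c$ ($z{\left(o,c \right)} = - 4 \left(3 + c\right) = -12 - 4 c$)
$l{\left(T,f \right)} = 3 f^{2}$ ($l{\left(T,f \right)} = 3 f f = 3 f^{2}$)
$l{\left(10,z{\left(-4,r \right)} \right)} W{\left(4,G{\left(2 \right)} \right)} = 3 \left(-12 - 0\right)^{2} \cdot 6 = 3 \left(-12 + 0\right)^{2} \cdot 6 = 3 \left(-12\right)^{2} \cdot 6 = 3 \cdot 144 \cdot 6 = 432 \cdot 6 = 2592$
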